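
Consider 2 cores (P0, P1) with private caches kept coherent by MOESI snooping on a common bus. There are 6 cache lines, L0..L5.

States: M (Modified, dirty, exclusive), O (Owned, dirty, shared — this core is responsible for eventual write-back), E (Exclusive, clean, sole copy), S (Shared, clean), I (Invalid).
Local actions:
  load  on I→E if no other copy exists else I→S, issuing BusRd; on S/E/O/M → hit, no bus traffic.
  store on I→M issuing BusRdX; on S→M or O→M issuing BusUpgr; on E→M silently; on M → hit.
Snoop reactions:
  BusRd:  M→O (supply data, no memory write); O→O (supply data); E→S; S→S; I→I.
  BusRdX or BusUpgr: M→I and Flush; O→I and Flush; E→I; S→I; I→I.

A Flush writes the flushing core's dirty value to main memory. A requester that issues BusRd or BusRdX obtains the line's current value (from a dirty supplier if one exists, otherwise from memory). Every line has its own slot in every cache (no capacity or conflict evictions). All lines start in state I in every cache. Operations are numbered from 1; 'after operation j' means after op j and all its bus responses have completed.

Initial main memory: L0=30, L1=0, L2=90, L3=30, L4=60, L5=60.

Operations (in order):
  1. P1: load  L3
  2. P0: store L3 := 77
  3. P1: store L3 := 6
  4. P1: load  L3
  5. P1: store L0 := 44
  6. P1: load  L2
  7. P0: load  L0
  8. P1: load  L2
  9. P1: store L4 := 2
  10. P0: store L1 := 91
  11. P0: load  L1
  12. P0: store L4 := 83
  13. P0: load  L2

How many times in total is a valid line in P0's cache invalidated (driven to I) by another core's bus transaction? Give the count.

  op1 P1: load  L3 → I/E on L3; bus BusRd; mem=30
  op2 P0: store L3 := 77 → M/I on L3; bus BusRdX; mem=30
  op3 P1: store L3 := 6 → I/M on L3; bus BusRdX Flush; mem=77
  op4 P1: load  L3 → I/M on L3; bus (none); mem=77
  op5 P1: store L0 := 44 → I/M on L0; bus BusRdX; mem=30
  op6 P1: load  L2 → I/E on L2; bus BusRd; mem=90
  op7 P0: load  L0 → S/O on L0; bus BusRd; mem=30
  op8 P1: load  L2 → I/E on L2; bus (none); mem=90
  op9 P1: store L4 := 2 → I/M on L4; bus BusRdX; mem=60
  op10 P0: store L1 := 91 → M/I on L1; bus BusRdX; mem=0
  op11 P0: load  L1 → M/I on L1; bus (none); mem=0
  op12 P0: store L4 := 83 → M/I on L4; bus BusRdX Flush; mem=2
  op13 P0: load  L2 → S/S on L2; bus BusRd; mem=90

invalidations = 1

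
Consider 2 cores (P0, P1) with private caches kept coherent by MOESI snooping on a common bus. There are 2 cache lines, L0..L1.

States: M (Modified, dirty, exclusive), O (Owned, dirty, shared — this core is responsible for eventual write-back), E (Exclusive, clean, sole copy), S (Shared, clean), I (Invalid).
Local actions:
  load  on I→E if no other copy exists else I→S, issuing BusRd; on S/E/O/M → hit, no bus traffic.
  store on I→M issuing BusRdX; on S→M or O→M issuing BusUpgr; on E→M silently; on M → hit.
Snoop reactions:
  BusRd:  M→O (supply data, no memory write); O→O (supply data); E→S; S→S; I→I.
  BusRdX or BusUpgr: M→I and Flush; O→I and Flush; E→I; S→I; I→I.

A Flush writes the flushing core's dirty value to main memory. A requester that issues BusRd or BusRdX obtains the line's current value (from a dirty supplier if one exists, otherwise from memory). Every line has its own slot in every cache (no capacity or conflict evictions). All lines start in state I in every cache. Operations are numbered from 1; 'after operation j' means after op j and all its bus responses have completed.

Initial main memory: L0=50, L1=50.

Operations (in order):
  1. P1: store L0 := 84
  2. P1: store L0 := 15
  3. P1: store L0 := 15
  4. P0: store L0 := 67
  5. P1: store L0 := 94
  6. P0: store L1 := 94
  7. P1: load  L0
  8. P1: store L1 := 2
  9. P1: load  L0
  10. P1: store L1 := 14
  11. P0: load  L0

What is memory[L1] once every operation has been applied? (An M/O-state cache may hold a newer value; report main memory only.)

memory[L1] = 94

step 1: P1: store L0 := 84  ⟶  IM  (L0)  txn=BusRdX  M[L0]=50
step 2: P1: store L0 := 15  ⟶  IM  (L0)  txn=∅  M[L0]=50
step 3: P1: store L0 := 15  ⟶  IM  (L0)  txn=∅  M[L0]=50
step 4: P0: store L0 := 67  ⟶  MI  (L0)  txn=BusRdX+Flush  M[L0]=15
step 5: P1: store L0 := 94  ⟶  IM  (L0)  txn=BusRdX+Flush  M[L0]=67
step 6: P0: store L1 := 94  ⟶  MI  (L1)  txn=BusRdX  M[L1]=50
step 7: P1: load  L0  ⟶  IM  (L0)  txn=∅  M[L0]=67
step 8: P1: store L1 := 2  ⟶  IM  (L1)  txn=BusRdX+Flush  M[L1]=94
step 9: P1: load  L0  ⟶  IM  (L0)  txn=∅  M[L0]=67
step 10: P1: store L1 := 14  ⟶  IM  (L1)  txn=∅  M[L1]=94
step 11: P0: load  L0  ⟶  SO  (L0)  txn=BusRd  M[L0]=67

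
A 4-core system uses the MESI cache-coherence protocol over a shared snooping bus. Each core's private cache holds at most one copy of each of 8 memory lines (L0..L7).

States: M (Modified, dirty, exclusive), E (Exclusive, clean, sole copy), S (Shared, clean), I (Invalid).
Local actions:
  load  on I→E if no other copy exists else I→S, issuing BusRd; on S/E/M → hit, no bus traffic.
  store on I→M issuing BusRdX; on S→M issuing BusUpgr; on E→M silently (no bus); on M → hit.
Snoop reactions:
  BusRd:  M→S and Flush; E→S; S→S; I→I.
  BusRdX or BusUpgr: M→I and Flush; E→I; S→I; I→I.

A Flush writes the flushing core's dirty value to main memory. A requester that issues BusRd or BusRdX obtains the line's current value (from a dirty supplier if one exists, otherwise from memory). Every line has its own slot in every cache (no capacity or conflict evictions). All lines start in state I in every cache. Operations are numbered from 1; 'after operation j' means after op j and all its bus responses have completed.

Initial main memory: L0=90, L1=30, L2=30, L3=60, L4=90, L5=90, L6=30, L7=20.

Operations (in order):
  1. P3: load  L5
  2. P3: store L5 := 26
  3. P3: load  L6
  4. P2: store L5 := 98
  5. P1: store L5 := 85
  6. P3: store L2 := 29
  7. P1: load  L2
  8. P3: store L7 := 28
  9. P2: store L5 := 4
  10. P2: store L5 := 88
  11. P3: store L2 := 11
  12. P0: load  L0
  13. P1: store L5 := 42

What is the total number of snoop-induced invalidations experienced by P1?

invalidations = 2

step 1: P3: load  L5  ⟶  IIIE  (L5)  txn=BusRd  M[L5]=90
step 2: P3: store L5 := 26  ⟶  IIIM  (L5)  txn=∅  M[L5]=90
step 3: P3: load  L6  ⟶  IIIE  (L6)  txn=BusRd  M[L6]=30
step 4: P2: store L5 := 98  ⟶  IIMI  (L5)  txn=BusRdX+Flush  M[L5]=26
step 5: P1: store L5 := 85  ⟶  IMII  (L5)  txn=BusRdX+Flush  M[L5]=98
step 6: P3: store L2 := 29  ⟶  IIIM  (L2)  txn=BusRdX  M[L2]=30
step 7: P1: load  L2  ⟶  ISIS  (L2)  txn=BusRd+Flush  M[L2]=29
step 8: P3: store L7 := 28  ⟶  IIIM  (L7)  txn=BusRdX  M[L7]=20
step 9: P2: store L5 := 4  ⟶  IIMI  (L5)  txn=BusRdX+Flush  M[L5]=85
step 10: P2: store L5 := 88  ⟶  IIMI  (L5)  txn=∅  M[L5]=85
step 11: P3: store L2 := 11  ⟶  IIIM  (L2)  txn=BusUpgr  M[L2]=29
step 12: P0: load  L0  ⟶  EIII  (L0)  txn=BusRd  M[L0]=90
step 13: P1: store L5 := 42  ⟶  IMII  (L5)  txn=BusRdX+Flush  M[L5]=88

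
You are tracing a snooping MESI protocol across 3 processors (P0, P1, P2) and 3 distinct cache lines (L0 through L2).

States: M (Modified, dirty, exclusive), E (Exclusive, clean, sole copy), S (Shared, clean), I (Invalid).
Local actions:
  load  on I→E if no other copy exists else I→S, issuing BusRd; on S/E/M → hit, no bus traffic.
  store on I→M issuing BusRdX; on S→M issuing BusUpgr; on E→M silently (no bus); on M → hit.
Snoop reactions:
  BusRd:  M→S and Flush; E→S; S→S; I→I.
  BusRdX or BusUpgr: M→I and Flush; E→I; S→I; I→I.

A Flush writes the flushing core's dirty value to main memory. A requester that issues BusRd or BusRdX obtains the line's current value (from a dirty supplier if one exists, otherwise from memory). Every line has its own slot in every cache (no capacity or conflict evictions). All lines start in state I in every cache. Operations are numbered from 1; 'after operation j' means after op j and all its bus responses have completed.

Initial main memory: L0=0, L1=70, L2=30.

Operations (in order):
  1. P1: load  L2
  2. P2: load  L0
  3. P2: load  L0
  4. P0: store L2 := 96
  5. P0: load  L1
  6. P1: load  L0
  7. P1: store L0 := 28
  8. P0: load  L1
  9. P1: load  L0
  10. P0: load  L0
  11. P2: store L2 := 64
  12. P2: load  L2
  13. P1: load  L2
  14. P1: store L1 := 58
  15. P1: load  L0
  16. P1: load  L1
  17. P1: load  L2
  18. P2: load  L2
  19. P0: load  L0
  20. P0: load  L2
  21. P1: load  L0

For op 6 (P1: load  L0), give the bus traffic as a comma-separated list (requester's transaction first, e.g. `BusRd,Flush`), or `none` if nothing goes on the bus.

bus = BusRd

step 1: P1: load  L2  ⟶  IEI  (L2)  txn=BusRd  M[L2]=30
step 2: P2: load  L0  ⟶  IIE  (L0)  txn=BusRd  M[L0]=0
step 3: P2: load  L0  ⟶  IIE  (L0)  txn=∅  M[L0]=0
step 4: P0: store L2 := 96  ⟶  MII  (L2)  txn=BusRdX  M[L2]=30
step 5: P0: load  L1  ⟶  EII  (L1)  txn=BusRd  M[L1]=70
step 6: P1: load  L0  ⟶  ISS  (L0)  txn=BusRd  M[L0]=0
step 7: P1: store L0 := 28  ⟶  IMI  (L0)  txn=BusUpgr  M[L0]=0
step 8: P0: load  L1  ⟶  EII  (L1)  txn=∅  M[L1]=70
step 9: P1: load  L0  ⟶  IMI  (L0)  txn=∅  M[L0]=0
step 10: P0: load  L0  ⟶  SSI  (L0)  txn=BusRd+Flush  M[L0]=28
step 11: P2: store L2 := 64  ⟶  IIM  (L2)  txn=BusRdX+Flush  M[L2]=96
step 12: P2: load  L2  ⟶  IIM  (L2)  txn=∅  M[L2]=96
step 13: P1: load  L2  ⟶  ISS  (L2)  txn=BusRd+Flush  M[L2]=64
step 14: P1: store L1 := 58  ⟶  IMI  (L1)  txn=BusRdX  M[L1]=70
step 15: P1: load  L0  ⟶  SSI  (L0)  txn=∅  M[L0]=28
step 16: P1: load  L1  ⟶  IMI  (L1)  txn=∅  M[L1]=70
step 17: P1: load  L2  ⟶  ISS  (L2)  txn=∅  M[L2]=64
step 18: P2: load  L2  ⟶  ISS  (L2)  txn=∅  M[L2]=64
step 19: P0: load  L0  ⟶  SSI  (L0)  txn=∅  M[L0]=28
step 20: P0: load  L2  ⟶  SSS  (L2)  txn=BusRd  M[L2]=64
step 21: P1: load  L0  ⟶  SSI  (L0)  txn=∅  M[L0]=28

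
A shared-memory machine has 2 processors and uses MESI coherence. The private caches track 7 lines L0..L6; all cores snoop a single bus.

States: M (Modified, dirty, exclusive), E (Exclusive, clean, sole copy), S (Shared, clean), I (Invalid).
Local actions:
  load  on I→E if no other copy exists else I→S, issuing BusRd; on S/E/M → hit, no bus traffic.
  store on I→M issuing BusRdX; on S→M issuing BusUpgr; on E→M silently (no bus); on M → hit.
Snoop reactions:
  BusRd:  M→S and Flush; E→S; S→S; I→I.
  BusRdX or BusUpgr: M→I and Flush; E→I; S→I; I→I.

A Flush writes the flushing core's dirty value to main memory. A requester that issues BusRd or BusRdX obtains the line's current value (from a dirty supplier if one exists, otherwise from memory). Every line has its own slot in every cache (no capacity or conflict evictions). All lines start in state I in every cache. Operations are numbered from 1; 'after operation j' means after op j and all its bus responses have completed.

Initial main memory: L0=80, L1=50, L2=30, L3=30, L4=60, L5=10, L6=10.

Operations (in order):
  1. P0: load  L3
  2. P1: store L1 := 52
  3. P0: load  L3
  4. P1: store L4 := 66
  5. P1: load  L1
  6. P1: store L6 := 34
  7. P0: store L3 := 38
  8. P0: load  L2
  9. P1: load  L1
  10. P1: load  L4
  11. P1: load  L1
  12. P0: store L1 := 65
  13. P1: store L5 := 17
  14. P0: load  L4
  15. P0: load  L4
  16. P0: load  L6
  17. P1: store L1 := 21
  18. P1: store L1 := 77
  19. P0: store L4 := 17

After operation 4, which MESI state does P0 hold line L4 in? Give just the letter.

1. P0: load  L3  bus=[BusRd]  L3: P0=E P1=I  mem[L3]=30
2. P1: store L1 := 52  bus=[BusRdX]  L1: P0=I P1=M  mem[L1]=50
3. P0: load  L3  bus=[-]  L3: P0=E P1=I  mem[L3]=30
4. P1: store L4 := 66  bus=[BusRdX]  L4: P0=I P1=M  mem[L4]=60
5. P1: load  L1  bus=[-]  L1: P0=I P1=M  mem[L1]=50
6. P1: store L6 := 34  bus=[BusRdX]  L6: P0=I P1=M  mem[L6]=10
7. P0: store L3 := 38  bus=[-]  L3: P0=M P1=I  mem[L3]=30
8. P0: load  L2  bus=[BusRd]  L2: P0=E P1=I  mem[L2]=30
9. P1: load  L1  bus=[-]  L1: P0=I P1=M  mem[L1]=50
10. P1: load  L4  bus=[-]  L4: P0=I P1=M  mem[L4]=60
11. P1: load  L1  bus=[-]  L1: P0=I P1=M  mem[L1]=50
12. P0: store L1 := 65  bus=[BusRdX,Flush]  L1: P0=M P1=I  mem[L1]=52
13. P1: store L5 := 17  bus=[BusRdX]  L5: P0=I P1=M  mem[L5]=10
14. P0: load  L4  bus=[BusRd,Flush]  L4: P0=S P1=S  mem[L4]=66
15. P0: load  L4  bus=[-]  L4: P0=S P1=S  mem[L4]=66
16. P0: load  L6  bus=[BusRd,Flush]  L6: P0=S P1=S  mem[L6]=34
17. P1: store L1 := 21  bus=[BusRdX,Flush]  L1: P0=I P1=M  mem[L1]=65
18. P1: store L1 := 77  bus=[-]  L1: P0=I P1=M  mem[L1]=65
19. P0: store L4 := 17  bus=[BusUpgr]  L4: P0=M P1=I  mem[L4]=66

state = I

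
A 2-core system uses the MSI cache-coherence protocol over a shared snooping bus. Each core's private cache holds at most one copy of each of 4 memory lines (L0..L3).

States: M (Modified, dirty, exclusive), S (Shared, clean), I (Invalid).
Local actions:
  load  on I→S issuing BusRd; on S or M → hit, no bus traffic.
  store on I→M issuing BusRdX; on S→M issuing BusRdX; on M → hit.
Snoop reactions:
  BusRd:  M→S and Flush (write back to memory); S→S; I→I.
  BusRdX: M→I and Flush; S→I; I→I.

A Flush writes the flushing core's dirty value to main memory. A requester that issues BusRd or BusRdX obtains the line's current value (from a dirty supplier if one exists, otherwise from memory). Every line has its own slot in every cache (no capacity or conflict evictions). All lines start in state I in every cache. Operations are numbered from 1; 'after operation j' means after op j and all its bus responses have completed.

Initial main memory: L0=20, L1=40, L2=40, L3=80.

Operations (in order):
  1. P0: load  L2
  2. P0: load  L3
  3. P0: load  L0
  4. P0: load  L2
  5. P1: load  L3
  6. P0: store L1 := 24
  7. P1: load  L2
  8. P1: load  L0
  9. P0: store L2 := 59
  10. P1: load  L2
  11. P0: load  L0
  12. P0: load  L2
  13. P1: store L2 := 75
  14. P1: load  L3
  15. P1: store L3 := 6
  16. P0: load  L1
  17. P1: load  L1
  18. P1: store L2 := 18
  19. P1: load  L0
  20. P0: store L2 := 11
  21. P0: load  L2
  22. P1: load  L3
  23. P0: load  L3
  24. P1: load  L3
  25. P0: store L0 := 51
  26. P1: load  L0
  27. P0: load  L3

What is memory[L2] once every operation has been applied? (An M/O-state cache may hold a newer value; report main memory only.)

step 1: P0: load  L2  ⟶  SI  (L2)  txn=BusRd  M[L2]=40
step 2: P0: load  L3  ⟶  SI  (L3)  txn=BusRd  M[L3]=80
step 3: P0: load  L0  ⟶  SI  (L0)  txn=BusRd  M[L0]=20
step 4: P0: load  L2  ⟶  SI  (L2)  txn=∅  M[L2]=40
step 5: P1: load  L3  ⟶  SS  (L3)  txn=BusRd  M[L3]=80
step 6: P0: store L1 := 24  ⟶  MI  (L1)  txn=BusRdX  M[L1]=40
step 7: P1: load  L2  ⟶  SS  (L2)  txn=BusRd  M[L2]=40
step 8: P1: load  L0  ⟶  SS  (L0)  txn=BusRd  M[L0]=20
step 9: P0: store L2 := 59  ⟶  MI  (L2)  txn=BusRdX  M[L2]=40
step 10: P1: load  L2  ⟶  SS  (L2)  txn=BusRd+Flush  M[L2]=59
step 11: P0: load  L0  ⟶  SS  (L0)  txn=∅  M[L0]=20
step 12: P0: load  L2  ⟶  SS  (L2)  txn=∅  M[L2]=59
step 13: P1: store L2 := 75  ⟶  IM  (L2)  txn=BusRdX  M[L2]=59
step 14: P1: load  L3  ⟶  SS  (L3)  txn=∅  M[L3]=80
step 15: P1: store L3 := 6  ⟶  IM  (L3)  txn=BusRdX  M[L3]=80
step 16: P0: load  L1  ⟶  MI  (L1)  txn=∅  M[L1]=40
step 17: P1: load  L1  ⟶  SS  (L1)  txn=BusRd+Flush  M[L1]=24
step 18: P1: store L2 := 18  ⟶  IM  (L2)  txn=∅  M[L2]=59
step 19: P1: load  L0  ⟶  SS  (L0)  txn=∅  M[L0]=20
step 20: P0: store L2 := 11  ⟶  MI  (L2)  txn=BusRdX+Flush  M[L2]=18
step 21: P0: load  L2  ⟶  MI  (L2)  txn=∅  M[L2]=18
step 22: P1: load  L3  ⟶  IM  (L3)  txn=∅  M[L3]=80
step 23: P0: load  L3  ⟶  SS  (L3)  txn=BusRd+Flush  M[L3]=6
step 24: P1: load  L3  ⟶  SS  (L3)  txn=∅  M[L3]=6
step 25: P0: store L0 := 51  ⟶  MI  (L0)  txn=BusRdX  M[L0]=20
step 26: P1: load  L0  ⟶  SS  (L0)  txn=BusRd+Flush  M[L0]=51
step 27: P0: load  L3  ⟶  SS  (L3)  txn=∅  M[L3]=6

memory[L2] = 18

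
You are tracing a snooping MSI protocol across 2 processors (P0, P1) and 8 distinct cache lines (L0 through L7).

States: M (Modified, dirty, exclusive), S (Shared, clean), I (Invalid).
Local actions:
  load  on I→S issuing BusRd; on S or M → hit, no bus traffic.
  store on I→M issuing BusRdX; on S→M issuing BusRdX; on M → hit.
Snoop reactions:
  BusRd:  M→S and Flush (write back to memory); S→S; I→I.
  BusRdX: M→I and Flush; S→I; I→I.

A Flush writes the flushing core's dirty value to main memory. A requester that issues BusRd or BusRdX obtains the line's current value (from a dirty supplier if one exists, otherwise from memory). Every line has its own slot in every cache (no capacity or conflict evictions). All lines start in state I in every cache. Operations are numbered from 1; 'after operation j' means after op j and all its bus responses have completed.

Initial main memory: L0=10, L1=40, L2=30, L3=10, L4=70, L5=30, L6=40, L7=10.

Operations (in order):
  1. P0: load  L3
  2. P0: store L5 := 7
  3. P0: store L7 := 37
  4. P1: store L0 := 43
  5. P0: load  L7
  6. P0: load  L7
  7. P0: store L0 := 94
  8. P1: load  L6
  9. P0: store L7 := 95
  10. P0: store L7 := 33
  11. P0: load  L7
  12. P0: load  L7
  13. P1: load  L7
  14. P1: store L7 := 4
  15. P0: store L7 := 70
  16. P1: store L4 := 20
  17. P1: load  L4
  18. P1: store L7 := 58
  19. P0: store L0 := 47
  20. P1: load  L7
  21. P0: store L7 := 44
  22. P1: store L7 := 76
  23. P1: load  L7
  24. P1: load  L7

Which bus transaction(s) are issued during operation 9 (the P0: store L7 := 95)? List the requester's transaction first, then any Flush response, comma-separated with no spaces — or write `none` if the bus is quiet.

bus = none

[1] P0: load  L3 | P0:S(10), P1:I | bus: BusRd
[2] P0: store L5 := 7 | P0:M(7), P1:I | bus: BusRdX
[3] P0: store L7 := 37 | P0:M(37), P1:I | bus: BusRdX
[4] P1: store L0 := 43 | P0:I, P1:M(43) | bus: BusRdX
[5] P0: load  L7 | P0:M(37), P1:I | bus: none
[6] P0: load  L7 | P0:M(37), P1:I | bus: none
[7] P0: store L0 := 94 | P0:M(94), P1:I | bus: BusRdX,Flush
[8] P1: load  L6 | P0:I, P1:S(40) | bus: BusRd
[9] P0: store L7 := 95 | P0:M(95), P1:I | bus: none
[10] P0: store L7 := 33 | P0:M(33), P1:I | bus: none
[11] P0: load  L7 | P0:M(33), P1:I | bus: none
[12] P0: load  L7 | P0:M(33), P1:I | bus: none
[13] P1: load  L7 | P0:S(33), P1:S(33) | bus: BusRd,Flush
[14] P1: store L7 := 4 | P0:I, P1:M(4) | bus: BusRdX
[15] P0: store L7 := 70 | P0:M(70), P1:I | bus: BusRdX,Flush
[16] P1: store L4 := 20 | P0:I, P1:M(20) | bus: BusRdX
[17] P1: load  L4 | P0:I, P1:M(20) | bus: none
[18] P1: store L7 := 58 | P0:I, P1:M(58) | bus: BusRdX,Flush
[19] P0: store L0 := 47 | P0:M(47), P1:I | bus: none
[20] P1: load  L7 | P0:I, P1:M(58) | bus: none
[21] P0: store L7 := 44 | P0:M(44), P1:I | bus: BusRdX,Flush
[22] P1: store L7 := 76 | P0:I, P1:M(76) | bus: BusRdX,Flush
[23] P1: load  L7 | P0:I, P1:M(76) | bus: none
[24] P1: load  L7 | P0:I, P1:M(76) | bus: none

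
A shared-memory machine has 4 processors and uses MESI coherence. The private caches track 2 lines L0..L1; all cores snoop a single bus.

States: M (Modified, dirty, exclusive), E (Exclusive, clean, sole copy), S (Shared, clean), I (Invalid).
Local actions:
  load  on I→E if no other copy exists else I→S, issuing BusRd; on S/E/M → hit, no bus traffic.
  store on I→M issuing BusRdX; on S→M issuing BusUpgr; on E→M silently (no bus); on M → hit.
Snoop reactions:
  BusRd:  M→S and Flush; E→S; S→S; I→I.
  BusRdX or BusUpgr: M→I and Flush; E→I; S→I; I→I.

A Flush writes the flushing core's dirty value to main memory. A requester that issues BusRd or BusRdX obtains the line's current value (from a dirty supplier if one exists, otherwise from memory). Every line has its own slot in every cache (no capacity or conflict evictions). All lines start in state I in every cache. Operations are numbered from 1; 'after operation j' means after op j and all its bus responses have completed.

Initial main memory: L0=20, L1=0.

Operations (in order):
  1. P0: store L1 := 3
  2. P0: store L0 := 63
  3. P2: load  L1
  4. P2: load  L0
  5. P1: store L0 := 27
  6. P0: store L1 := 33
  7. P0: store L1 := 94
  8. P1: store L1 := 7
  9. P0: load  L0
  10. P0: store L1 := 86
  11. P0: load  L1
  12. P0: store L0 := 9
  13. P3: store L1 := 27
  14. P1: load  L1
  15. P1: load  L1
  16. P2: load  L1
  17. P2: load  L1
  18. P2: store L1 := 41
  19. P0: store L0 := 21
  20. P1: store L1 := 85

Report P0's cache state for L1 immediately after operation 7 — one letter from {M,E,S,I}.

state = M

[1] P0: store L1 := 3 | P0:M(3), P1:I, P2:I, P3:I | bus: BusRdX
[2] P0: store L0 := 63 | P0:M(63), P1:I, P2:I, P3:I | bus: BusRdX
[3] P2: load  L1 | P0:S(3), P1:I, P2:S(3), P3:I | bus: BusRd,Flush
[4] P2: load  L0 | P0:S(63), P1:I, P2:S(63), P3:I | bus: BusRd,Flush
[5] P1: store L0 := 27 | P0:I, P1:M(27), P2:I, P3:I | bus: BusRdX
[6] P0: store L1 := 33 | P0:M(33), P1:I, P2:I, P3:I | bus: BusUpgr
[7] P0: store L1 := 94 | P0:M(94), P1:I, P2:I, P3:I | bus: none
[8] P1: store L1 := 7 | P0:I, P1:M(7), P2:I, P3:I | bus: BusRdX,Flush
[9] P0: load  L0 | P0:S(27), P1:S(27), P2:I, P3:I | bus: BusRd,Flush
[10] P0: store L1 := 86 | P0:M(86), P1:I, P2:I, P3:I | bus: BusRdX,Flush
[11] P0: load  L1 | P0:M(86), P1:I, P2:I, P3:I | bus: none
[12] P0: store L0 := 9 | P0:M(9), P1:I, P2:I, P3:I | bus: BusUpgr
[13] P3: store L1 := 27 | P0:I, P1:I, P2:I, P3:M(27) | bus: BusRdX,Flush
[14] P1: load  L1 | P0:I, P1:S(27), P2:I, P3:S(27) | bus: BusRd,Flush
[15] P1: load  L1 | P0:I, P1:S(27), P2:I, P3:S(27) | bus: none
[16] P2: load  L1 | P0:I, P1:S(27), P2:S(27), P3:S(27) | bus: BusRd
[17] P2: load  L1 | P0:I, P1:S(27), P2:S(27), P3:S(27) | bus: none
[18] P2: store L1 := 41 | P0:I, P1:I, P2:M(41), P3:I | bus: BusUpgr
[19] P0: store L0 := 21 | P0:M(21), P1:I, P2:I, P3:I | bus: none
[20] P1: store L1 := 85 | P0:I, P1:M(85), P2:I, P3:I | bus: BusRdX,Flush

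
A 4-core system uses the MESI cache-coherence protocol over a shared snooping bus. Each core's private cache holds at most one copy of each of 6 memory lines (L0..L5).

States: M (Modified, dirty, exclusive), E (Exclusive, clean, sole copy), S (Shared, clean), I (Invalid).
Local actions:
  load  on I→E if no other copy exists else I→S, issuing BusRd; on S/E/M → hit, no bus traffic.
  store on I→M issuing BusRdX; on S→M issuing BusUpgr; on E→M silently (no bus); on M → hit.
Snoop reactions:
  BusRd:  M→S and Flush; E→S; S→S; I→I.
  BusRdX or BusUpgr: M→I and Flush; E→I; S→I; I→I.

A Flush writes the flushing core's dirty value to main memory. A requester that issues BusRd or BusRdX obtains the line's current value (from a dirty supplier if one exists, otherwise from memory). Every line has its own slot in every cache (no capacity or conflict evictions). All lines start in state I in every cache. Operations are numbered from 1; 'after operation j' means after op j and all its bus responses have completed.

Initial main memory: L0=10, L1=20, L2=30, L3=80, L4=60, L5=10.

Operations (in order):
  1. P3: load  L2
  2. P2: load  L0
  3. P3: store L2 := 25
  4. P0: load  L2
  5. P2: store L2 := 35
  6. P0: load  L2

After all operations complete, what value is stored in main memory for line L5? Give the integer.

  op1 P3: load  L2 → I/I/I/E on L2; bus BusRd; mem=30
  op2 P2: load  L0 → I/I/E/I on L0; bus BusRd; mem=10
  op3 P3: store L2 := 25 → I/I/I/M on L2; bus (none); mem=30
  op4 P0: load  L2 → S/I/I/S on L2; bus BusRd Flush; mem=25
  op5 P2: store L2 := 35 → I/I/M/I on L2; bus BusRdX; mem=25
  op6 P0: load  L2 → S/I/S/I on L2; bus BusRd Flush; mem=35

memory[L5] = 10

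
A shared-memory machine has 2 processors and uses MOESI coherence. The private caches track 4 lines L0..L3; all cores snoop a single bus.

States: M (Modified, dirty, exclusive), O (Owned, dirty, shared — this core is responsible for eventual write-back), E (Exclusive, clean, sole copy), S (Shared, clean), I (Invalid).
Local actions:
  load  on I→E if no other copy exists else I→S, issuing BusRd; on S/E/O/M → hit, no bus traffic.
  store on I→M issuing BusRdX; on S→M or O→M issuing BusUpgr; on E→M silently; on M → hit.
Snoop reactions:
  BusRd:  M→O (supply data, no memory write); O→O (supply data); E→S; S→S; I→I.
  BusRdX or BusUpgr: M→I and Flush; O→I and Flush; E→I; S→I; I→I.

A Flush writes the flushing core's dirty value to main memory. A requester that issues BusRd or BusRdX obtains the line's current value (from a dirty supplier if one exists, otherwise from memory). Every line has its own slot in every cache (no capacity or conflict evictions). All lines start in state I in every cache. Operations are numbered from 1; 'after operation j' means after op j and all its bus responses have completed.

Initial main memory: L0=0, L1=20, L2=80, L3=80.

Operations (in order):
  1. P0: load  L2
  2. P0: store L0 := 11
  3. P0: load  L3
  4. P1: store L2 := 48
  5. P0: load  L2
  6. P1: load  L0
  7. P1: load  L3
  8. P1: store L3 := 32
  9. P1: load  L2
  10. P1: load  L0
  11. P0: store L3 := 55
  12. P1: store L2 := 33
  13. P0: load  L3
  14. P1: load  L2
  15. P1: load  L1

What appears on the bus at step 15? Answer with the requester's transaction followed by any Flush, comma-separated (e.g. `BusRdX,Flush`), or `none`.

bus = BusRd

[1] P0: load  L2 | P0:E(80), P1:I | bus: BusRd
[2] P0: store L0 := 11 | P0:M(11), P1:I | bus: BusRdX
[3] P0: load  L3 | P0:E(80), P1:I | bus: BusRd
[4] P1: store L2 := 48 | P0:I, P1:M(48) | bus: BusRdX
[5] P0: load  L2 | P0:S(48), P1:O(48) | bus: BusRd
[6] P1: load  L0 | P0:O(11), P1:S(11) | bus: BusRd
[7] P1: load  L3 | P0:S(80), P1:S(80) | bus: BusRd
[8] P1: store L3 := 32 | P0:I, P1:M(32) | bus: BusUpgr
[9] P1: load  L2 | P0:S(48), P1:O(48) | bus: none
[10] P1: load  L0 | P0:O(11), P1:S(11) | bus: none
[11] P0: store L3 := 55 | P0:M(55), P1:I | bus: BusRdX,Flush
[12] P1: store L2 := 33 | P0:I, P1:M(33) | bus: BusUpgr
[13] P0: load  L3 | P0:M(55), P1:I | bus: none
[14] P1: load  L2 | P0:I, P1:M(33) | bus: none
[15] P1: load  L1 | P0:I, P1:E(20) | bus: BusRd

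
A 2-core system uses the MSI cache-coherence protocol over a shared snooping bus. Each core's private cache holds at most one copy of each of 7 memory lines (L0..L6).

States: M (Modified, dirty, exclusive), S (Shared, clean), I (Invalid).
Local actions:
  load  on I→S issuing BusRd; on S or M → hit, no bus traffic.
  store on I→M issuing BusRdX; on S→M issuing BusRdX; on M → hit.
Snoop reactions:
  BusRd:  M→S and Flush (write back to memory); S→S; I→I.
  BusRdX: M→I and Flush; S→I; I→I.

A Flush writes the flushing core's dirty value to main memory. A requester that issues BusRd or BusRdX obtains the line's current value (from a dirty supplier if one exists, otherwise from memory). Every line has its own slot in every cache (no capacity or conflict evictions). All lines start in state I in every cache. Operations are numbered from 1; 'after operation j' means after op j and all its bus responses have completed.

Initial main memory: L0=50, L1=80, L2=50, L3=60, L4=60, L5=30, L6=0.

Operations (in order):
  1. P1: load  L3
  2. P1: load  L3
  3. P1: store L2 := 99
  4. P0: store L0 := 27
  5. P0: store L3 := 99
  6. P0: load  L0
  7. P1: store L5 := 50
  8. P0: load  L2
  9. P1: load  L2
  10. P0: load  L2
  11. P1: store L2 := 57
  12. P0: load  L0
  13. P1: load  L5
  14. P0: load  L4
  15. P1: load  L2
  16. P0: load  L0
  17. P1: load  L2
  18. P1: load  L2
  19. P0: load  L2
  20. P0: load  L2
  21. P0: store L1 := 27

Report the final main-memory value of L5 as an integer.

memory[L5] = 30

  op1 P1: load  L3 → I/S on L3; bus BusRd; mem=60
  op2 P1: load  L3 → I/S on L3; bus (none); mem=60
  op3 P1: store L2 := 99 → I/M on L2; bus BusRdX; mem=50
  op4 P0: store L0 := 27 → M/I on L0; bus BusRdX; mem=50
  op5 P0: store L3 := 99 → M/I on L3; bus BusRdX; mem=60
  op6 P0: load  L0 → M/I on L0; bus (none); mem=50
  op7 P1: store L5 := 50 → I/M on L5; bus BusRdX; mem=30
  op8 P0: load  L2 → S/S on L2; bus BusRd Flush; mem=99
  op9 P1: load  L2 → S/S on L2; bus (none); mem=99
  op10 P0: load  L2 → S/S on L2; bus (none); mem=99
  op11 P1: store L2 := 57 → I/M on L2; bus BusRdX; mem=99
  op12 P0: load  L0 → M/I on L0; bus (none); mem=50
  op13 P1: load  L5 → I/M on L5; bus (none); mem=30
  op14 P0: load  L4 → S/I on L4; bus BusRd; mem=60
  op15 P1: load  L2 → I/M on L2; bus (none); mem=99
  op16 P0: load  L0 → M/I on L0; bus (none); mem=50
  op17 P1: load  L2 → I/M on L2; bus (none); mem=99
  op18 P1: load  L2 → I/M on L2; bus (none); mem=99
  op19 P0: load  L2 → S/S on L2; bus BusRd Flush; mem=57
  op20 P0: load  L2 → S/S on L2; bus (none); mem=57
  op21 P0: store L1 := 27 → M/I on L1; bus BusRdX; mem=80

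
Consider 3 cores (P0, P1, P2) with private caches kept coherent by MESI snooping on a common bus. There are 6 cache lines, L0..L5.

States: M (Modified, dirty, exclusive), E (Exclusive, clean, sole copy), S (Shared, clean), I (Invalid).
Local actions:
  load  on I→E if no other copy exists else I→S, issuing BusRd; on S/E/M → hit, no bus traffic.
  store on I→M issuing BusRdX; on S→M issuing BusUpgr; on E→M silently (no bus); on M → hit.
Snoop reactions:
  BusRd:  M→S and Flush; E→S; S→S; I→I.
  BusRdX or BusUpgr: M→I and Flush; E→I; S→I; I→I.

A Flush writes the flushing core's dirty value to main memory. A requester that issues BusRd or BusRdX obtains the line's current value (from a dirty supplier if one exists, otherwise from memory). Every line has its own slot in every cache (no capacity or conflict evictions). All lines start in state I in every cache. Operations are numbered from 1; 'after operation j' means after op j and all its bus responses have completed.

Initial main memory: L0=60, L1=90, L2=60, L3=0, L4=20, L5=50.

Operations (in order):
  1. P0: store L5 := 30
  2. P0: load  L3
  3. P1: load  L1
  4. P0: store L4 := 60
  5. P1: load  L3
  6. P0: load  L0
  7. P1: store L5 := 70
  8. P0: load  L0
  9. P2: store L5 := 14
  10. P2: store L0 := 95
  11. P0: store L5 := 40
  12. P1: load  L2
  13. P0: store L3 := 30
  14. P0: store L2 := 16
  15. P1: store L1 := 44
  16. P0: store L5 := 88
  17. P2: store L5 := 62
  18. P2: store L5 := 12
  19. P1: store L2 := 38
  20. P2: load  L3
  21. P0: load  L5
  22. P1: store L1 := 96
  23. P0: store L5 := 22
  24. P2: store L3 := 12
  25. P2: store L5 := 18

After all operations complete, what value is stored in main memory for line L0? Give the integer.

[1] P0: store L5 := 30 | P0:M(30), P1:I, P2:I | bus: BusRdX
[2] P0: load  L3 | P0:E(0), P1:I, P2:I | bus: BusRd
[3] P1: load  L1 | P0:I, P1:E(90), P2:I | bus: BusRd
[4] P0: store L4 := 60 | P0:M(60), P1:I, P2:I | bus: BusRdX
[5] P1: load  L3 | P0:S(0), P1:S(0), P2:I | bus: BusRd
[6] P0: load  L0 | P0:E(60), P1:I, P2:I | bus: BusRd
[7] P1: store L5 := 70 | P0:I, P1:M(70), P2:I | bus: BusRdX,Flush
[8] P0: load  L0 | P0:E(60), P1:I, P2:I | bus: none
[9] P2: store L5 := 14 | P0:I, P1:I, P2:M(14) | bus: BusRdX,Flush
[10] P2: store L0 := 95 | P0:I, P1:I, P2:M(95) | bus: BusRdX
[11] P0: store L5 := 40 | P0:M(40), P1:I, P2:I | bus: BusRdX,Flush
[12] P1: load  L2 | P0:I, P1:E(60), P2:I | bus: BusRd
[13] P0: store L3 := 30 | P0:M(30), P1:I, P2:I | bus: BusUpgr
[14] P0: store L2 := 16 | P0:M(16), P1:I, P2:I | bus: BusRdX
[15] P1: store L1 := 44 | P0:I, P1:M(44), P2:I | bus: none
[16] P0: store L5 := 88 | P0:M(88), P1:I, P2:I | bus: none
[17] P2: store L5 := 62 | P0:I, P1:I, P2:M(62) | bus: BusRdX,Flush
[18] P2: store L5 := 12 | P0:I, P1:I, P2:M(12) | bus: none
[19] P1: store L2 := 38 | P0:I, P1:M(38), P2:I | bus: BusRdX,Flush
[20] P2: load  L3 | P0:S(30), P1:I, P2:S(30) | bus: BusRd,Flush
[21] P0: load  L5 | P0:S(12), P1:I, P2:S(12) | bus: BusRd,Flush
[22] P1: store L1 := 96 | P0:I, P1:M(96), P2:I | bus: none
[23] P0: store L5 := 22 | P0:M(22), P1:I, P2:I | bus: BusUpgr
[24] P2: store L3 := 12 | P0:I, P1:I, P2:M(12) | bus: BusUpgr
[25] P2: store L5 := 18 | P0:I, P1:I, P2:M(18) | bus: BusRdX,Flush

memory[L0] = 60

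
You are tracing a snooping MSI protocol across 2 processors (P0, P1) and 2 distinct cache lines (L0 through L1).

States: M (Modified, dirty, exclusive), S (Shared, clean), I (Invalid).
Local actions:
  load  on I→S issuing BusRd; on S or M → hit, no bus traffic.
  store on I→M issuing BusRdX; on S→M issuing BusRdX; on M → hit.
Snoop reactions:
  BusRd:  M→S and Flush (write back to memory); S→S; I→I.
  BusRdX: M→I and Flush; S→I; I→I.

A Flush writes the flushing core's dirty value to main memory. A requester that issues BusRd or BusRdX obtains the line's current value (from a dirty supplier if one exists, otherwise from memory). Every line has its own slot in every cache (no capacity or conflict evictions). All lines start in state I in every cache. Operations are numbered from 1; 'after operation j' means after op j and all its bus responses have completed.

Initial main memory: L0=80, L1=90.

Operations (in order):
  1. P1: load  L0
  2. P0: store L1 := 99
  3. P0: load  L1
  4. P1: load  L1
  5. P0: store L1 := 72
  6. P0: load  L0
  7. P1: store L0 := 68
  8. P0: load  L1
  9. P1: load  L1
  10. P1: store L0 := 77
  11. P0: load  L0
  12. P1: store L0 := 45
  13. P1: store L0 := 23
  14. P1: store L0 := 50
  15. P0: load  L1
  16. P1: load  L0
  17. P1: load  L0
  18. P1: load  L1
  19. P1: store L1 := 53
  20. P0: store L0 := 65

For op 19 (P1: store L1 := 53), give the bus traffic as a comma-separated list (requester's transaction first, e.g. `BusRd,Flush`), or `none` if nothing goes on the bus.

  op1 P1: load  L0 → I/S on L0; bus BusRd; mem=80
  op2 P0: store L1 := 99 → M/I on L1; bus BusRdX; mem=90
  op3 P0: load  L1 → M/I on L1; bus (none); mem=90
  op4 P1: load  L1 → S/S on L1; bus BusRd Flush; mem=99
  op5 P0: store L1 := 72 → M/I on L1; bus BusRdX; mem=99
  op6 P0: load  L0 → S/S on L0; bus BusRd; mem=80
  op7 P1: store L0 := 68 → I/M on L0; bus BusRdX; mem=80
  op8 P0: load  L1 → M/I on L1; bus (none); mem=99
  op9 P1: load  L1 → S/S on L1; bus BusRd Flush; mem=72
  op10 P1: store L0 := 77 → I/M on L0; bus (none); mem=80
  op11 P0: load  L0 → S/S on L0; bus BusRd Flush; mem=77
  op12 P1: store L0 := 45 → I/M on L0; bus BusRdX; mem=77
  op13 P1: store L0 := 23 → I/M on L0; bus (none); mem=77
  op14 P1: store L0 := 50 → I/M on L0; bus (none); mem=77
  op15 P0: load  L1 → S/S on L1; bus (none); mem=72
  op16 P1: load  L0 → I/M on L0; bus (none); mem=77
  op17 P1: load  L0 → I/M on L0; bus (none); mem=77
  op18 P1: load  L1 → S/S on L1; bus (none); mem=72
  op19 P1: store L1 := 53 → I/M on L1; bus BusRdX; mem=72
  op20 P0: store L0 := 65 → M/I on L0; bus BusRdX Flush; mem=50

bus = BusRdX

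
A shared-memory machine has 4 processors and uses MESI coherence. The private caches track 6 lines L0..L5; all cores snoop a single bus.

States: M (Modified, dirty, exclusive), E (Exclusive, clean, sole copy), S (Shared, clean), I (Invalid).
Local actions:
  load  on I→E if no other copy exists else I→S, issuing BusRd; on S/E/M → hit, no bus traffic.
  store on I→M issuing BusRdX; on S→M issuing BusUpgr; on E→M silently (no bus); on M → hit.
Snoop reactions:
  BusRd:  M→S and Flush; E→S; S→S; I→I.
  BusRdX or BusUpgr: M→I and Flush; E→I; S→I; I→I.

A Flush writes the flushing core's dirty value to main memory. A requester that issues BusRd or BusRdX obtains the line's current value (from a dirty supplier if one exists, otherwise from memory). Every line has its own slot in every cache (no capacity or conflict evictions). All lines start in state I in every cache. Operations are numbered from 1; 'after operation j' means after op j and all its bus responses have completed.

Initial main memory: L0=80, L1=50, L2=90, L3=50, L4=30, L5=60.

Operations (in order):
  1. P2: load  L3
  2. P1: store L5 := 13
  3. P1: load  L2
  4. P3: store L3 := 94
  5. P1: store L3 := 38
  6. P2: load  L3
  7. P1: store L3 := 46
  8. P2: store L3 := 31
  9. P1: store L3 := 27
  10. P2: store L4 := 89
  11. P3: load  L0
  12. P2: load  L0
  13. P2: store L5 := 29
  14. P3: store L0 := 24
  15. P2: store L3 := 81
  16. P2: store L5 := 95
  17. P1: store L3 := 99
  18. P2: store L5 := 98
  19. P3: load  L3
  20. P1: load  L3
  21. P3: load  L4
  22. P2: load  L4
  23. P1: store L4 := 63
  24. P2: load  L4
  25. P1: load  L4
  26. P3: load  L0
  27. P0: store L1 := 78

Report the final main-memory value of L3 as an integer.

memory[L3] = 99

step 1: P2: load  L3  ⟶  IIEI  (L3)  txn=BusRd  M[L3]=50
step 2: P1: store L5 := 13  ⟶  IMII  (L5)  txn=BusRdX  M[L5]=60
step 3: P1: load  L2  ⟶  IEII  (L2)  txn=BusRd  M[L2]=90
step 4: P3: store L3 := 94  ⟶  IIIM  (L3)  txn=BusRdX  M[L3]=50
step 5: P1: store L3 := 38  ⟶  IMII  (L3)  txn=BusRdX+Flush  M[L3]=94
step 6: P2: load  L3  ⟶  ISSI  (L3)  txn=BusRd+Flush  M[L3]=38
step 7: P1: store L3 := 46  ⟶  IMII  (L3)  txn=BusUpgr  M[L3]=38
step 8: P2: store L3 := 31  ⟶  IIMI  (L3)  txn=BusRdX+Flush  M[L3]=46
step 9: P1: store L3 := 27  ⟶  IMII  (L3)  txn=BusRdX+Flush  M[L3]=31
step 10: P2: store L4 := 89  ⟶  IIMI  (L4)  txn=BusRdX  M[L4]=30
step 11: P3: load  L0  ⟶  IIIE  (L0)  txn=BusRd  M[L0]=80
step 12: P2: load  L0  ⟶  IISS  (L0)  txn=BusRd  M[L0]=80
step 13: P2: store L5 := 29  ⟶  IIMI  (L5)  txn=BusRdX+Flush  M[L5]=13
step 14: P3: store L0 := 24  ⟶  IIIM  (L0)  txn=BusUpgr  M[L0]=80
step 15: P2: store L3 := 81  ⟶  IIMI  (L3)  txn=BusRdX+Flush  M[L3]=27
step 16: P2: store L5 := 95  ⟶  IIMI  (L5)  txn=∅  M[L5]=13
step 17: P1: store L3 := 99  ⟶  IMII  (L3)  txn=BusRdX+Flush  M[L3]=81
step 18: P2: store L5 := 98  ⟶  IIMI  (L5)  txn=∅  M[L5]=13
step 19: P3: load  L3  ⟶  ISIS  (L3)  txn=BusRd+Flush  M[L3]=99
step 20: P1: load  L3  ⟶  ISIS  (L3)  txn=∅  M[L3]=99
step 21: P3: load  L4  ⟶  IISS  (L4)  txn=BusRd+Flush  M[L4]=89
step 22: P2: load  L4  ⟶  IISS  (L4)  txn=∅  M[L4]=89
step 23: P1: store L4 := 63  ⟶  IMII  (L4)  txn=BusRdX  M[L4]=89
step 24: P2: load  L4  ⟶  ISSI  (L4)  txn=BusRd+Flush  M[L4]=63
step 25: P1: load  L4  ⟶  ISSI  (L4)  txn=∅  M[L4]=63
step 26: P3: load  L0  ⟶  IIIM  (L0)  txn=∅  M[L0]=80
step 27: P0: store L1 := 78  ⟶  MIII  (L1)  txn=BusRdX  M[L1]=50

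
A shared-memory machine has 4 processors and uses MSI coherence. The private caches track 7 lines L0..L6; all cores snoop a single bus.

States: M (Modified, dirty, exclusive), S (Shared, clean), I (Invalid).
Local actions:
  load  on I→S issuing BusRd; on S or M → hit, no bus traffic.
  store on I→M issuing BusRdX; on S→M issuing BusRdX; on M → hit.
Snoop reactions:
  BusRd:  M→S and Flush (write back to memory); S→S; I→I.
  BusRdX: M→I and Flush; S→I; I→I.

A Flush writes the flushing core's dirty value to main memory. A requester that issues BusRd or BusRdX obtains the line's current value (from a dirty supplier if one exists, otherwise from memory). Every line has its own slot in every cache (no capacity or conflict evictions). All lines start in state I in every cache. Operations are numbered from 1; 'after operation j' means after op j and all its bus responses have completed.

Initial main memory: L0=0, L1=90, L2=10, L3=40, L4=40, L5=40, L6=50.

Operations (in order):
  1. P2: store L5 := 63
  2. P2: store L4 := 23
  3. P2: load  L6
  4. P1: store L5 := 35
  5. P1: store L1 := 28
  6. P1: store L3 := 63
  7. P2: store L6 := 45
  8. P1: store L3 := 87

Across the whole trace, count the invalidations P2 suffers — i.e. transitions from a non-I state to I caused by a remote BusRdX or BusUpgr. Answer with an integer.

invalidations = 1

step 1: P2: store L5 := 63  ⟶  IIMI  (L5)  txn=BusRdX  M[L5]=40
step 2: P2: store L4 := 23  ⟶  IIMI  (L4)  txn=BusRdX  M[L4]=40
step 3: P2: load  L6  ⟶  IISI  (L6)  txn=BusRd  M[L6]=50
step 4: P1: store L5 := 35  ⟶  IMII  (L5)  txn=BusRdX+Flush  M[L5]=63
step 5: P1: store L1 := 28  ⟶  IMII  (L1)  txn=BusRdX  M[L1]=90
step 6: P1: store L3 := 63  ⟶  IMII  (L3)  txn=BusRdX  M[L3]=40
step 7: P2: store L6 := 45  ⟶  IIMI  (L6)  txn=BusRdX  M[L6]=50
step 8: P1: store L3 := 87  ⟶  IMII  (L3)  txn=∅  M[L3]=40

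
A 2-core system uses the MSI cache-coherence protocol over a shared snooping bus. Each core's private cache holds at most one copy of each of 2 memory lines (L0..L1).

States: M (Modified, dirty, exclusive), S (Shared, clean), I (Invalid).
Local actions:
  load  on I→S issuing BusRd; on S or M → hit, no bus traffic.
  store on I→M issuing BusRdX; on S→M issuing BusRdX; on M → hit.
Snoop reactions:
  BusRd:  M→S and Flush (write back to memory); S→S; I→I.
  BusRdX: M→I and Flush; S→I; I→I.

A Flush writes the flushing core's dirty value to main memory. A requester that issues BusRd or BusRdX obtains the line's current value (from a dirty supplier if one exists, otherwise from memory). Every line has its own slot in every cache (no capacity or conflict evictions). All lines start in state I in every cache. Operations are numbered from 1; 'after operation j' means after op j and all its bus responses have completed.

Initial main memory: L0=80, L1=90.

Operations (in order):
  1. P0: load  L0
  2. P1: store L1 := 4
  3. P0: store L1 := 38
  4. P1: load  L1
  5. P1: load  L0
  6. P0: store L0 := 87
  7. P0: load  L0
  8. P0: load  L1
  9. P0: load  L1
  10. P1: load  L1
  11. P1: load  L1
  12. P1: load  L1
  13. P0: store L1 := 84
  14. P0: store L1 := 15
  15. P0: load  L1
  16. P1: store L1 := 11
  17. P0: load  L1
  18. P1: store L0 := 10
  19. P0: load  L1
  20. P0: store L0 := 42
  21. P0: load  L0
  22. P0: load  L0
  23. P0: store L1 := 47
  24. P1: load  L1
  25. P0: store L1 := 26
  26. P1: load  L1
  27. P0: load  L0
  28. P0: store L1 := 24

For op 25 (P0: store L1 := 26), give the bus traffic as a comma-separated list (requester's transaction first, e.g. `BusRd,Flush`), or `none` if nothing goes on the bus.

bus = BusRdX

  op1 P0: load  L0 → S/I on L0; bus BusRd; mem=80
  op2 P1: store L1 := 4 → I/M on L1; bus BusRdX; mem=90
  op3 P0: store L1 := 38 → M/I on L1; bus BusRdX Flush; mem=4
  op4 P1: load  L1 → S/S on L1; bus BusRd Flush; mem=38
  op5 P1: load  L0 → S/S on L0; bus BusRd; mem=80
  op6 P0: store L0 := 87 → M/I on L0; bus BusRdX; mem=80
  op7 P0: load  L0 → M/I on L0; bus (none); mem=80
  op8 P0: load  L1 → S/S on L1; bus (none); mem=38
  op9 P0: load  L1 → S/S on L1; bus (none); mem=38
  op10 P1: load  L1 → S/S on L1; bus (none); mem=38
  op11 P1: load  L1 → S/S on L1; bus (none); mem=38
  op12 P1: load  L1 → S/S on L1; bus (none); mem=38
  op13 P0: store L1 := 84 → M/I on L1; bus BusRdX; mem=38
  op14 P0: store L1 := 15 → M/I on L1; bus (none); mem=38
  op15 P0: load  L1 → M/I on L1; bus (none); mem=38
  op16 P1: store L1 := 11 → I/M on L1; bus BusRdX Flush; mem=15
  op17 P0: load  L1 → S/S on L1; bus BusRd Flush; mem=11
  op18 P1: store L0 := 10 → I/M on L0; bus BusRdX Flush; mem=87
  op19 P0: load  L1 → S/S on L1; bus (none); mem=11
  op20 P0: store L0 := 42 → M/I on L0; bus BusRdX Flush; mem=10
  op21 P0: load  L0 → M/I on L0; bus (none); mem=10
  op22 P0: load  L0 → M/I on L0; bus (none); mem=10
  op23 P0: store L1 := 47 → M/I on L1; bus BusRdX; mem=11
  op24 P1: load  L1 → S/S on L1; bus BusRd Flush; mem=47
  op25 P0: store L1 := 26 → M/I on L1; bus BusRdX; mem=47
  op26 P1: load  L1 → S/S on L1; bus BusRd Flush; mem=26
  op27 P0: load  L0 → M/I on L0; bus (none); mem=10
  op28 P0: store L1 := 24 → M/I on L1; bus BusRdX; mem=26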